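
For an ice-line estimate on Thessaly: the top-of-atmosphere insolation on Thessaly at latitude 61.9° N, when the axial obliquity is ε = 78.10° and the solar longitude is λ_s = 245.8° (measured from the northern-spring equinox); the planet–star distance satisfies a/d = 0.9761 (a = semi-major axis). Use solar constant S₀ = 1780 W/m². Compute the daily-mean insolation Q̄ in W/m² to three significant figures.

Q̄ ≈ 0.00 W/m²

Solar declination: sin δ = sin ε · sin λ_s = sin 78.10° × sin 245.8° = -0.89252, so δ = -63.191°.
cos H₀ = −tan(+61.9°) tan(-63.191°) = 3.7062 ≥ 1 ⇒ polar night, H₀ = 0 and Q̄ = 0.
Inverse-square distance factor (a/d)² = 0.9761² = 0.952771.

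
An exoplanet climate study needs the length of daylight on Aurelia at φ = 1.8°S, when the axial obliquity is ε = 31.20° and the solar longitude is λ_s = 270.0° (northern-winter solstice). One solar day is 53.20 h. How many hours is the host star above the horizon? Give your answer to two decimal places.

Solar declination: sin δ = sin ε · sin λ_s = sin 31.20° × sin 270.0° = -0.51803, so δ = -31.200°.
cos H₀ = −tan φ · tan δ = −tan(-1.8°) × tan(-31.200°) = -0.0190, so H₀ = 1.5898 rad = 91.09°.
Daylight = 2H₀/(2π) × 53.20 h = (1.5898/π) × 53.20 = 26.92 h.

26.92 h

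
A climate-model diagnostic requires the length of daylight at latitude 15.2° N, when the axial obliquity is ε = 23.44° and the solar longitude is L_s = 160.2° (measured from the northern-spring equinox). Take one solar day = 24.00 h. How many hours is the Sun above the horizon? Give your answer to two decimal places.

Solar declination: sin δ = sin ε · sin L_s = sin 23.44° × sin 160.2° = 0.13475, so δ = +7.744°.
cos h₀ = −tan ϕ · tan δ = −tan(+15.2°) × tan(+7.744°) = -0.0369, so h₀ = 1.6078 rad = 92.12°.
Daylight = 2h₀/(2π) × 24.00 h = (1.6078/π) × 24.00 = 12.28 h.

12.28 h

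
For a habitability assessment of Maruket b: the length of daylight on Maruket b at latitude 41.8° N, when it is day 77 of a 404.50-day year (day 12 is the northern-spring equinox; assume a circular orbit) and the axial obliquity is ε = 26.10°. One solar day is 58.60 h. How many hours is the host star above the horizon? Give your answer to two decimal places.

36.15 h

Solar longitude: λ_s = 360° × (77 − 12)/404.50 = 57.849°.
sin δ = sin 26.10° × sin 57.849° = 0.37247, so δ = +21.868°.
cos H₀ = −tan φ · tan δ = −tan(+41.8°) × tan(+21.868°) = -0.3589, so H₀ = 1.9378 rad = 111.03°.
Daylight = 2H₀/(2π) × 58.60 h = (1.9378/π) × 58.60 = 36.15 h.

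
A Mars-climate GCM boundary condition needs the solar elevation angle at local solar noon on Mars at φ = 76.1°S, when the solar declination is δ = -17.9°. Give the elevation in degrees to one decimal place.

31.8°

At local noon the hour angle is zero, so the zenith angle equals |φ − δ| = |-76.1° − (-17.900°)| = 58.200°.
Elevation = 90° − 58.200° = 31.8°.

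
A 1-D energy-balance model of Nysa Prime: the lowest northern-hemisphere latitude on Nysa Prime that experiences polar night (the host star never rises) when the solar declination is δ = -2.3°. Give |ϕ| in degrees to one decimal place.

|ϕ| = 87.7°

Polar night requires cos h₀ = −tan ϕ tan δ ≥ 1, i.e. tan ϕ tan δ ≤ −1.
The boundary is |tan ϕ| · |tan δ| = 1, so |ϕ| = 90° − |δ| = 90° − 2.3° = 87.7° in the northern hemisphere.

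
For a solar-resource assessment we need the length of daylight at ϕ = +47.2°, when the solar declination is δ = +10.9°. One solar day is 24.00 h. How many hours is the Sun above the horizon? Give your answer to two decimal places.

13.60 h

cos h₀ = −tan ϕ · tan δ = −tan(+47.2°) × tan(+10.900°) = -0.2080, so h₀ = 1.7803 rad = 102.00°.
Daylight = 2h₀/(2π) × 24.00 h = (1.7803/π) × 24.00 = 13.60 h.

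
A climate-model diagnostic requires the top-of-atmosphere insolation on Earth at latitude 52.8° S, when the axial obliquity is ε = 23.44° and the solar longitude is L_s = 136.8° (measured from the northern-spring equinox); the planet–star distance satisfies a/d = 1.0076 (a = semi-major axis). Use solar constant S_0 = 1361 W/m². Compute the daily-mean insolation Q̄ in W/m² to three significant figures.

Q̄ ≈ 124 W/m²

Solar declination: sin δ = sin ε · sin L_s = sin 23.44° × sin 136.8° = 0.27230, so δ = +15.801°.
cos h₀ = −tan(-52.8°) tan(+15.801°) = 0.3728, h₀ = 1.1887 rad.
Bracket: h₀ sin ϕ sin δ + cos ϕ cos δ sin h₀ = 1.1887×-0.79653×0.27230 + 0.60460×0.96221×0.92790 = -0.257823 + 0.539808 = 0.281985.
Inverse-square distance factor (a/d)² = 1.0076² = 1.015258.
Q̄ = (S_0/π) × 1.015258 × [bracket] = (1361/π) × 1.015258 × 0.281985 = 124.0 W/m².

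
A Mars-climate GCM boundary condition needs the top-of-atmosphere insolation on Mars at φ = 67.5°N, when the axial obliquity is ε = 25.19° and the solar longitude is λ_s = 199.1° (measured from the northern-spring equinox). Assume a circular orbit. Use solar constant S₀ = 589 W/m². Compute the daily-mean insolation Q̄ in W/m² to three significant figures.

Solar declination: sin δ = sin ε · sin λ_s = sin 25.19° × sin 199.1° = -0.13927, so δ = -8.006°.
cos H₀ = −tan(+67.5°) tan(-8.006°) = 0.3395, H₀ = 1.2244 rad.
Bracket: H₀ sin φ sin δ + cos φ cos δ sin H₀ = 1.2244×0.92388×-0.13927 + 0.38268×0.99025×0.94059 = -0.157542 + 0.356436 = 0.198894.
Q̄ = (S₀/π) × [bracket] = (589/π) × 0.198894 = 37.29 W/m².

Q̄ ≈ 37.3 W/m²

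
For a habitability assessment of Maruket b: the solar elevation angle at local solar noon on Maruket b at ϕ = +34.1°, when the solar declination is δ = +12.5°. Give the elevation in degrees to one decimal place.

At local noon the hour angle is zero, so the zenith angle equals |ϕ − δ| = |+34.1° − (+12.500°)| = 21.600°.
Elevation = 90° − 21.600° = 68.4°.

68.4°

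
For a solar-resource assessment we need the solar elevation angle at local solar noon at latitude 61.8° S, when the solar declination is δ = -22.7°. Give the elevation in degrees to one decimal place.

50.9°

At local noon the hour angle is zero, so the zenith angle equals |φ − δ| = |-61.8° − (-22.700°)| = 39.100°.
Elevation = 90° − 39.100° = 50.9°.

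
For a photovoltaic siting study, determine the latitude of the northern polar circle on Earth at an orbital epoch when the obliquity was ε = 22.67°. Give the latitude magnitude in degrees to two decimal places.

67.33°

The polar circle is the lowest latitude that experiences at least one full rotation of continuous daylight at the northern-summer solstice; it lies at |φ| = 90° − ε = 90° − 22.67° = 67.33°.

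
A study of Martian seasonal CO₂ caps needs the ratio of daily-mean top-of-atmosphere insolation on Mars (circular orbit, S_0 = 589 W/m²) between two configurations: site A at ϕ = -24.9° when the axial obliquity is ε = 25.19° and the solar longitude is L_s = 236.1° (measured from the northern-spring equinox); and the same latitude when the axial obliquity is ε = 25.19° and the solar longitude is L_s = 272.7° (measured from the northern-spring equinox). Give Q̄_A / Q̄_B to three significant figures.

Q̄_A / Q̄_B ≈ 0.976

— Configuration A (ϕ=-24.9°):
Solar declination: sin δ = sin ε · sin L_s = sin 25.19° × sin 236.1° = -0.35327, so δ = -20.688°.
cos h₀ = −tan(-24.9°) tan(-20.688°) = -0.1753, h₀ = 1.7470 rad.
Bracket: h₀ sin ϕ sin δ + cos ϕ cos δ sin h₀ = 1.7470×-0.42104×-0.35327 + 0.90704×0.93552×0.98452 = 0.259850 + 0.835418 = 1.095268.
Q̄ = (S_0/π) × [bracket] = (589/π) × 1.095268 = 205.35 W/m².
— Configuration B (ϕ=-24.9°):
Solar declination: sin δ = sin ε · sin L_s = sin 25.19° × sin 272.7° = -0.42515, so δ = -25.160°.
cos h₀ = −tan(-24.9°) tan(-25.160°) = -0.2180, h₀ = 1.7906 rad.
Bracket: h₀ sin ϕ sin δ + cos ϕ cos δ sin h₀ = 1.7906×-0.42104×-0.42515 + 0.90704×0.90512×0.97594 = 0.320527 + 0.801227 = 1.121754.
Q̄ = (S_0/π) × [bracket] = (589/π) × 1.121754 = 210.31 W/m².
Ratio Q̄_A / Q̄_B = 205.35 / 210.31 = 0.9764.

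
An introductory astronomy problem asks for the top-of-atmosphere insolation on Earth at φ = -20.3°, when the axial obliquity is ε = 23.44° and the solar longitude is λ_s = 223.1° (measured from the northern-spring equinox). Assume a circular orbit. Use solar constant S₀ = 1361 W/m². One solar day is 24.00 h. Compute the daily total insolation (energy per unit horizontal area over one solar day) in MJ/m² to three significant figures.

39.5 MJ/m²

Solar declination: sin δ = sin ε · sin λ_s = sin 23.44° × sin 223.1° = -0.27180, so δ = -15.771°.
cos H₀ = −tan(-20.3°) tan(-15.771°) = -0.1045, H₀ = 1.6755 rad.
Bracket: H₀ sin φ sin δ + cos φ cos δ sin H₀ = 1.6755×-0.34694×-0.27180 + 0.93789×0.96235×0.99453 = 0.157997 + 0.897641 = 1.055638.
Q̄ = (S₀/π) × [bracket] = (1361/π) × 1.055638 = 457.32 W/m².
Daily total = Q̄ × 24.00 h × 3600 s/h = 457.32 × 24.00 × 3600 / 10⁶ = 39.51 MJ/m².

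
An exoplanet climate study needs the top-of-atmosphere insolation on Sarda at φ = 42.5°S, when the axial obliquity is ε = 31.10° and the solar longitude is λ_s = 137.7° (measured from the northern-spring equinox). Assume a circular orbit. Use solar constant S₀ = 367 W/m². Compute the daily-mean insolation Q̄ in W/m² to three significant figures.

Solar declination: sin δ = sin ε · sin λ_s = sin 31.10° × sin 137.7° = 0.34763, so δ = +20.343°.
cos H₀ = −tan(-42.5°) tan(+20.343°) = 0.3397, H₀ = 1.2242 rad.
Bracket: H₀ sin φ sin δ + cos φ cos δ sin H₀ = 1.2242×-0.67559×0.34763 + 0.73728×0.93763×0.94052 = -0.287510 + 0.650178 = 0.362668.
Q̄ = (S₀/π) × [bracket] = (367/π) × 0.362668 = 42.37 W/m².

Q̄ ≈ 42.4 W/m²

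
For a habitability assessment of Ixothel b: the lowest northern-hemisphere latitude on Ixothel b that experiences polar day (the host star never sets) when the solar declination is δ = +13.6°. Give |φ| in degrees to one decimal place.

Polar day requires cos H₀ = −tan φ tan δ ≤ −1, i.e. tan φ tan δ ≥ 1.
The boundary is |tan φ| · |tan δ| = 1, so |φ| = 90° − |δ| = 90° − 13.6° = 76.4° in the northern hemisphere.

|φ| = 76.4°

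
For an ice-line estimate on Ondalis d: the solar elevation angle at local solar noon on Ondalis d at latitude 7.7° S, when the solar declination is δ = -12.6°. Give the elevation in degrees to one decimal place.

At local noon the hour angle is zero, so the zenith angle equals |φ − δ| = |-7.7° − (-12.600°)| = 4.900°.
Elevation = 90° − 4.900° = 85.1°.

85.1°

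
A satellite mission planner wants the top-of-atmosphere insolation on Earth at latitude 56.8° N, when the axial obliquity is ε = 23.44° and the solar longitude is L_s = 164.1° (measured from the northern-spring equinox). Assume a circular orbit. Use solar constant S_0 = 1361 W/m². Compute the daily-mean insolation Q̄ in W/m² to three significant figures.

Solar declination: sin δ = sin ε · sin L_s = sin 23.44° × sin 164.1° = 0.10898, so δ = +6.256°.
cos h₀ = −tan(+56.8°) tan(+6.256°) = -0.1675, h₀ = 1.7391 rad.
Bracket: h₀ sin ϕ sin δ + cos ϕ cos δ sin h₀ = 1.7391×0.83676×0.10898 + 0.54756×0.99404×0.98587 = 0.158589 + 0.536606 = 0.695195.
Q̄ = (S_0/π) × [bracket] = (1361/π) × 0.695195 = 301.2 W/m².

Q̄ ≈ 301 W/m²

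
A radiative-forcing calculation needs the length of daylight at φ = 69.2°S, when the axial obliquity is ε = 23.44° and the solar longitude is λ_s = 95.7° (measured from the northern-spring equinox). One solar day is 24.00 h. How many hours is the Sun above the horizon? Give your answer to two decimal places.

Solar declination: sin δ = sin ε · sin λ_s = sin 23.44° × sin 95.7° = 0.39582, so δ = +23.317°.
cos H₀ = −tan φ · tan δ = 1.1347 ≥ 1, so the Sun never rises (polar night) and H₀ = 0.
Daylight = 2H₀/(2π) × 24.00 h = (0.0000/π) × 24.00 = 0.00 h.

0.00 h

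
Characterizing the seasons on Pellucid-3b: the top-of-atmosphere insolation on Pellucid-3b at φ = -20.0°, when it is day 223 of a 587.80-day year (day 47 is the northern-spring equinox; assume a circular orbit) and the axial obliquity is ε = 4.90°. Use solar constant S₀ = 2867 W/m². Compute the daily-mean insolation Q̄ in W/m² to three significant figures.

Solar longitude: λ_s = 360° × (223 − 47)/587.80 = 107.792°.
sin δ = sin 4.90° × sin 107.792° = 0.08133, so δ = +4.665°.
cos H₀ = −tan(-20.0°) tan(+4.665°) = 0.0297, H₀ = 1.5411 rad.
Bracket: H₀ sin φ sin δ + cos φ cos δ sin H₀ = 1.5411×-0.34202×0.08133 + 0.93969×0.99669×0.99956 = -0.042868 + 0.936168 = 0.893300.
Q̄ = (S₀/π) × [bracket] = (2867/π) × 0.893300 = 815.2 W/m².

Q̄ ≈ 815 W/m²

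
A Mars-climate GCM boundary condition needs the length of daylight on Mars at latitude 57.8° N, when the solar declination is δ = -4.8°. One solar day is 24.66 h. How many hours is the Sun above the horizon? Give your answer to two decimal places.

11.28 h

cos H₀ = −tan φ · tan δ = −tan(+57.8°) × tan(-4.800°) = 0.1333, so H₀ = 1.4371 rad = 82.34°.
Daylight = 2H₀/(2π) × 24.66 h = (1.4371/π) × 24.66 = 11.28 h.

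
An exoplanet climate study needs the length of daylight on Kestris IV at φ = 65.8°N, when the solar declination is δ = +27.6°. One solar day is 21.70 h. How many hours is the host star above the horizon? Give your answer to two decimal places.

21.70 h

Sunrise equation: cos H₀ = −tan φ · tan δ = -1.1633 ≤ −1, so the host star never sets (polar day) and H₀ = π.
Daylight = 2H₀/(2π) × 21.70 h = (3.1416/π) × 21.70 = 21.70 h.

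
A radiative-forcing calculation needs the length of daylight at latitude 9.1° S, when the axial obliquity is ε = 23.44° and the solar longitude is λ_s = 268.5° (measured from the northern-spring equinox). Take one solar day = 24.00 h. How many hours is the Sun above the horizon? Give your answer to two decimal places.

Solar declination: sin δ = sin ε · sin λ_s = sin 23.44° × sin 268.5° = -0.39765, so δ = -23.431°.
cos H₀ = −tan φ · tan δ = −tan(-9.1°) × tan(-23.431°) = -0.0694, so H₀ = 1.6403 rad = 93.98°.
Daylight = 2H₀/(2π) × 24.00 h = (1.6403/π) × 24.00 = 12.53 h.

12.53 h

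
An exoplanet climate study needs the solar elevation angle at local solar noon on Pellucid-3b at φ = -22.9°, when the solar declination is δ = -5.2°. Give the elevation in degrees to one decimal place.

72.3°

At local noon the hour angle is zero, so the zenith angle equals |φ − δ| = |-22.9° − (-5.200°)| = 17.700°.
Elevation = 90° − 17.700° = 72.3°.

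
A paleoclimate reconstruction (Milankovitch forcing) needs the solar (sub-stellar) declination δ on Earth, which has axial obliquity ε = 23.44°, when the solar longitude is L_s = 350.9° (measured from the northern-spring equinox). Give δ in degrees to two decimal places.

δ = -3.61°

sin δ = sin ε · sin L_s = sin 23.44° × sin 350.9° = -0.062913.
δ = arcsin(-0.062913) = -3.61°.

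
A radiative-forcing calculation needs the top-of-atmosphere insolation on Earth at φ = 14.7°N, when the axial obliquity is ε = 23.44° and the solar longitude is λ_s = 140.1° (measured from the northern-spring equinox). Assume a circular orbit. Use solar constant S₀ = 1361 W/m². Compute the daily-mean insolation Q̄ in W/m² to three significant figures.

Solar declination: sin δ = sin ε · sin λ_s = sin 23.44° × sin 140.1° = 0.25516, so δ = +14.783°.
cos H₀ = −tan(+14.7°) tan(+14.783°) = -0.0692, H₀ = 1.6401 rad.
Bracket: H₀ sin φ sin δ + cos φ cos δ sin H₀ = 1.6401×0.25376×0.25516 + 0.96727×0.96690×0.99760 = 0.106195 + 0.933009 = 1.039204.
Q̄ = (S₀/π) × [bracket] = (1361/π) × 1.039204 = 450.2 W/m².

Q̄ ≈ 450 W/m²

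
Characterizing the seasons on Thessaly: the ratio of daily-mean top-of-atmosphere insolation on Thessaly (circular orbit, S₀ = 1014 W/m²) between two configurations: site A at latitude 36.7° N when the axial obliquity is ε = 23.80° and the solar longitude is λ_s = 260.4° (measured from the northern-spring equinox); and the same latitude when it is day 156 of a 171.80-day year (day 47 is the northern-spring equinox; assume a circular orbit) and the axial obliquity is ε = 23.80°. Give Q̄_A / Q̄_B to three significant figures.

— Configuration A (φ=+36.7°):
Solar declination: sin δ = sin ε · sin λ_s = sin 23.80° × sin 260.4° = -0.39789, so δ = -23.447°.
cos H₀ = −tan(+36.7°) tan(-23.447°) = 0.3233, H₀ = 1.2416 rad.
Bracket: H₀ sin φ sin δ + cos φ cos δ sin H₀ = 1.2416×0.59763×-0.39789 + 0.80178×0.91743×0.94631 = -0.295241 + 0.696084 = 0.400843.
Q̄ = (S₀/π) × [bracket] = (1014/π) × 0.400843 = 129.38 W/m².
— Configuration B (φ=+36.7°):
Solar longitude: λ_s = 360° × (156 − 47)/171.80 = 228.405°.
sin δ = sin 23.80° × sin 228.405° = -0.30179, so δ = -17.565°.
cos H₀ = −tan(+36.7°) tan(-17.565°) = 0.2360, H₀ = 1.3326 rad.
Bracket: H₀ sin φ sin δ + cos φ cos δ sin H₀ = 1.3326×0.59763×-0.30179 + 0.80178×0.95337×0.97176 = -0.240346 + 0.742807 = 0.502461.
Q̄ = (S₀/π) × [bracket] = (1014/π) × 0.502461 = 162.18 W/m².
Ratio Q̄_A / Q̄_B = 129.38 / 162.18 = 0.7978.

Q̄_A / Q̄_B ≈ 0.798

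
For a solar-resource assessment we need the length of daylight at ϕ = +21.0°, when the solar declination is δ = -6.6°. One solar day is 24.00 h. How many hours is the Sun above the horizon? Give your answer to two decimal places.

11.66 h

cos h₀ = −tan ϕ · tan δ = −tan(+21.0°) × tan(-6.600°) = 0.0444, so h₀ = 1.5264 rad = 87.45°.
Daylight = 2h₀/(2π) × 24.00 h = (1.5264/π) × 24.00 = 11.66 h.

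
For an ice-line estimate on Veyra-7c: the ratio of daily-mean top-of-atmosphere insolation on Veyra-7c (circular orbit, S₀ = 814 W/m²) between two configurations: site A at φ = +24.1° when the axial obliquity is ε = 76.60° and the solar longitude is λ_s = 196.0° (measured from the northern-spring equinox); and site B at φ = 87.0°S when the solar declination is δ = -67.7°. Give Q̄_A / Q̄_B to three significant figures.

— Configuration A (φ=+24.1°):
Solar declination: sin δ = sin ε · sin λ_s = sin 76.60° × sin 196.0° = -0.26813, so δ = -15.553°.
cos H₀ = −tan(+24.1°) tan(-15.553°) = 0.1245, H₀ = 1.4460 rad.
Bracket: H₀ sin φ sin δ + cos φ cos δ sin H₀ = 1.4460×0.40833×-0.26813 + 0.91283×0.96338×0.99222 = -0.158316 + 0.872560 = 0.714244.
Q̄ = (S₀/π) × [bracket] = (814/π) × 0.714244 = 185.06 W/m².
— Configuration B (φ=-87.0°):
cos H₀ = −tan(-87.0°) tan(-67.700°) = -46.5246 ≤ −1 ⇒ polar day, H₀ = π.
Bracket: H₀ sin φ sin δ + cos φ cos δ sin H₀ = 3.1416×-0.99863×-0.92521 + 0.05234×0.37946×0.00000 = 2.902658 + 0.000000 = 2.902658.
Q̄ = (S₀/π) × [bracket] = (814/π) × 2.902658 = 752.09 W/m².
Ratio Q̄_A / Q̄_B = 185.06 / 752.09 = 0.2461.

Q̄_A / Q̄_B ≈ 0.246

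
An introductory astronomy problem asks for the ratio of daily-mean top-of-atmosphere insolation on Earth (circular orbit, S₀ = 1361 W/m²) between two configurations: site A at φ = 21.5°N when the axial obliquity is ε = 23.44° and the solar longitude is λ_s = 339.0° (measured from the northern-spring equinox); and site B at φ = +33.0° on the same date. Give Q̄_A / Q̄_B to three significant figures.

— Configuration A (φ=+21.5°):
Solar declination: sin δ = sin ε · sin λ_s = sin 23.44° × sin 339.0° = -0.14255, so δ = -8.196°.
cos H₀ = −tan(+21.5°) tan(-8.196°) = 0.0567, H₀ = 1.5140 rad.
Bracket: H₀ sin φ sin δ + cos φ cos δ sin H₀ = 1.5140×0.36650×-0.14255 + 0.93042×0.98979×0.99839 = -0.079098 + 0.919438 = 0.840340.
Q̄ = (S₀/π) × [bracket] = (1361/π) × 0.840340 = 364.05 W/m².
— Configuration B (φ=+33.0°):
cos H₀ = −tan(+33.0°) tan(-8.196°) = 0.0935, H₀ = 1.4771 rad.
Bracket: H₀ sin φ sin δ + cos φ cos δ sin H₀ = 1.4771×0.54464×-0.14255 + 0.83867×0.98979×0.99562 = -0.114680 + 0.826471 = 0.711791.
Q̄ = (S₀/π) × [bracket] = (1361/π) × 0.711791 = 308.36 W/m².
Ratio Q̄_A / Q̄_B = 364.05 / 308.36 = 1.181.

Q̄_A / Q̄_B ≈ 1.18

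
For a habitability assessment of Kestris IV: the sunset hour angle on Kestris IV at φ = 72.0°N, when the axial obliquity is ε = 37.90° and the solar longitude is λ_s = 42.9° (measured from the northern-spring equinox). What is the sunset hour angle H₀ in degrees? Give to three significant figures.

H₀ = 180°

Solar declination: sin δ = sin ε · sin λ_s = sin 37.90° × sin 42.9° = 0.41816, so δ = +24.718°.
Sunrise equation: cos H₀ = −tan φ · tan δ = -1.4168 ≤ −1, so the host star never sets (polar day) and H₀ = π.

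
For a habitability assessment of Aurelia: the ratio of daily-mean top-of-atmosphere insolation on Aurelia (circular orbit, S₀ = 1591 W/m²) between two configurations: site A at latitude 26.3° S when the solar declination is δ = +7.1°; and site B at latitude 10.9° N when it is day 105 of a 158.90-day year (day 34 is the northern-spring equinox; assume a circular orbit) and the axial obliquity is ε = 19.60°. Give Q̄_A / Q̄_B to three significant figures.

Q̄_A / Q̄_B ≈ 0.798

— Configuration A (φ=-26.3°):
cos H₀ = −tan(-26.3°) tan(+7.100°) = 0.0616, H₀ = 1.5092 rad.
Bracket: H₀ sin φ sin δ + cos φ cos δ sin H₀ = 1.5092×-0.44307×0.12360 + 0.89649×0.99233×0.99810 = -0.082649 + 0.887924 = 0.805275.
Q̄ = (S₀/π) × [bracket] = (1591/π) × 0.805275 = 407.82 W/m².
— Configuration B (φ=+10.9°):
Solar longitude: λ_s = 360° × (105 − 34)/158.90 = 160.856°.
sin δ = sin 19.60° × sin 160.856° = 0.11001, so δ = +6.316°.
cos H₀ = −tan(+10.9°) tan(+6.316°) = -0.0213, H₀ = 1.5921 rad.
Bracket: H₀ sin φ sin δ + cos φ cos δ sin H₀ = 1.5921×0.18910×0.11001 + 0.98196×0.99393×0.99977 = 0.033120 + 0.975775 = 1.008895.
Q̄ = (S₀/π) × [bracket] = (1591/π) × 1.008895 = 510.94 W/m².
Ratio Q̄_A / Q̄_B = 407.82 / 510.94 = 0.7982.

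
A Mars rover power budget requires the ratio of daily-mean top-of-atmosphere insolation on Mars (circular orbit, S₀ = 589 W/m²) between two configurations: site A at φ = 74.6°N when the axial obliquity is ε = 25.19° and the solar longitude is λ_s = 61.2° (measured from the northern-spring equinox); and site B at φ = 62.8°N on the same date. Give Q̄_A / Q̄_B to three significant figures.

Q̄_A / Q̄_B ≈ 1.04

— Configuration A (φ=+74.6°):
Solar declination: sin δ = sin ε · sin λ_s = sin 25.19° × sin 61.2° = 0.37297, so δ = +21.899°.
cos H₀ = −tan(+74.6°) tan(+21.899°) = -1.4594 ≤ −1 ⇒ polar day, H₀ = π.
Bracket: H₀ sin φ sin δ + cos φ cos δ sin H₀ = 3.1416×0.96410×0.37297 + 0.26556×0.92784×0.00000 = 1.129658 + 0.000000 = 1.129658.
Q̄ = (S₀/π) × [bracket] = (589/π) × 1.129658 = 211.79 W/m².
— Configuration B (φ=+62.8°):
cos H₀ = −tan(+62.8°) tan(+21.899°) = -0.7822, H₀ = 2.4689 rad.
Bracket: H₀ sin φ sin δ + cos φ cos δ sin H₀ = 2.4689×0.88942×0.37297 + 0.45710×0.92784×0.62306 = 0.819001 + 0.264250 = 1.083251.
Q̄ = (S₀/π) × [bracket] = (589/π) × 1.083251 = 203.09 W/m².
Ratio Q̄_A / Q̄_B = 211.79 / 203.09 = 1.043.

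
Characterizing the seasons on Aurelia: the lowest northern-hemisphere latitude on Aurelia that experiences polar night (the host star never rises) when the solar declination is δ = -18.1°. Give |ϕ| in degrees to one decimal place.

Polar night requires cos h₀ = −tan ϕ tan δ ≥ 1, i.e. tan ϕ tan δ ≤ −1.
The boundary is |tan ϕ| · |tan δ| = 1, so |ϕ| = 90° − |δ| = 90° − 18.1° = 71.9° in the northern hemisphere.

|ϕ| = 71.9°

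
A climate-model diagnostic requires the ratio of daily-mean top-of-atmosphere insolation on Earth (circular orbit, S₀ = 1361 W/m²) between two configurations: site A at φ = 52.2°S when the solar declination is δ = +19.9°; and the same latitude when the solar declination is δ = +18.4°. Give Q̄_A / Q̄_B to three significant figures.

— Configuration A (φ=-52.2°):
cos H₀ = −tan(-52.2°) tan(+19.900°) = 0.4667, H₀ = 1.0853 rad.
Bracket: H₀ sin φ sin δ + cos φ cos δ sin H₀ = 1.0853×-0.79016×0.34038 + 0.61291×0.94029×0.88443 = -0.291896 + 0.509709 = 0.217813.
Q̄ = (S₀/π) × [bracket] = (1361/π) × 0.217813 = 94.361 W/m².
— Configuration B (φ=-52.2°):
cos H₀ = −tan(-52.2°) tan(+18.400°) = 0.4289, H₀ = 1.1276 rad.
Bracket: H₀ sin φ sin δ + cos φ cos δ sin H₀ = 1.1276×-0.79016×0.31565 + 0.61291×0.94888×0.90337 = -0.281239 + 0.525380 = 0.244141.
Q̄ = (S₀/π) × [bracket] = (1361/π) × 0.244141 = 105.77 W/m².
Ratio Q̄_A / Q̄_B = 94.361 / 105.77 = 0.8921.

Q̄_A / Q̄_B ≈ 0.892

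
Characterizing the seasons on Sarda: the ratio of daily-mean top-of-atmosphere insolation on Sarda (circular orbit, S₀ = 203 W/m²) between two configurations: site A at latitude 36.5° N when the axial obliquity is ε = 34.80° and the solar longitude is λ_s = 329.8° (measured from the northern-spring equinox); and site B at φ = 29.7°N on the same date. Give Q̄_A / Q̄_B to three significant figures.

— Configuration A (φ=+36.5°):
Solar declination: sin δ = sin ε · sin λ_s = sin 34.80° × sin 329.8° = -0.28708, so δ = -16.683°.
cos H₀ = −tan(+36.5°) tan(-16.683°) = 0.2218, H₀ = 1.3472 rad.
Bracket: H₀ sin φ sin δ + cos φ cos δ sin H₀ = 1.3472×0.59482×-0.28708 + 0.80386×0.95791×0.97510 = -0.230049 + 0.750852 = 0.520803.
Q̄ = (S₀/π) × [bracket] = (203/π) × 0.520803 = 33.653 W/m².
— Configuration B (φ=+29.7°):
cos H₀ = −tan(+29.7°) tan(-16.683°) = 0.1709, H₀ = 1.3990 rad.
Bracket: H₀ sin φ sin δ + cos φ cos δ sin H₀ = 1.3990×0.49546×-0.28708 + 0.86863×0.95791×0.98528 = -0.198989 + 0.819821 = 0.620832.
Q̄ = (S₀/π) × [bracket] = (203/π) × 0.620832 = 40.116 W/m².
Ratio Q̄_A / Q̄_B = 33.653 / 40.116 = 0.8389.

Q̄_A / Q̄_B ≈ 0.839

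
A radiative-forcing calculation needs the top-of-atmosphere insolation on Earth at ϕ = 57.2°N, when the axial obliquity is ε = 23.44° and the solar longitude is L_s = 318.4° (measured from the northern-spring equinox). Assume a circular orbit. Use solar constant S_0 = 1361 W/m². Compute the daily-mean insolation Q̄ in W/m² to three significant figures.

Solar declination: sin δ = sin ε · sin L_s = sin 23.44° × sin 318.4° = -0.26410, so δ = -15.314°.
cos h₀ = −tan(+57.2°) tan(-15.314°) = 0.4249, h₀ = 1.1320 rad.
Bracket: h₀ sin ϕ sin δ + cos ϕ cos δ sin h₀ = 1.1320×0.84057×-0.26410 + 0.54171×0.96449×0.90524 = -0.251298 + 0.472964 = 0.221666.
Q̄ = (S_0/π) × [bracket] = (1361/π) × 0.221666 = 96.03 W/m².

Q̄ ≈ 96.0 W/m²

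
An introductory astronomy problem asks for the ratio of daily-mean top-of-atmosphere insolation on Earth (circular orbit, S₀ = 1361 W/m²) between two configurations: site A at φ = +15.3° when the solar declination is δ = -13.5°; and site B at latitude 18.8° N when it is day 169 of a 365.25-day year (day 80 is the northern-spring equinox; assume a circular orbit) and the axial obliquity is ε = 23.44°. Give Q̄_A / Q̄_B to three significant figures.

— Configuration A (φ=+15.3°):
cos H₀ = −tan(+15.3°) tan(-13.500°) = 0.0657, H₀ = 1.5051 rad.
Bracket: H₀ sin φ sin δ + cos φ cos δ sin H₀ = 1.5051×0.26387×-0.23345 + 0.96456×0.97237×0.99784 = -0.092715 + 0.935883 = 0.843168.
Q̄ = (S₀/π) × [bracket] = (1361/π) × 0.843168 = 365.28 W/m².
— Configuration B (φ=+18.8°):
Solar longitude: λ_s = 360° × (169 − 80)/365.25 = 87.721°.
sin δ = sin 23.44° × sin 87.721° = 0.39747, so δ = +23.420°.
cos H₀ = −tan(+18.8°) tan(+23.420°) = -0.1475, H₀ = 1.7188 rad.
Bracket: H₀ sin φ sin δ + cos φ cos δ sin H₀ = 1.7188×0.32227×0.39747 + 0.94665×0.91761×0.98907 = 0.220166 + 0.859161 = 1.079327.
Q̄ = (S₀/π) × [bracket] = (1361/π) × 1.079327 = 467.59 W/m².
Ratio Q̄_A / Q̄_B = 365.28 / 467.59 = 0.7812.

Q̄_A / Q̄_B ≈ 0.781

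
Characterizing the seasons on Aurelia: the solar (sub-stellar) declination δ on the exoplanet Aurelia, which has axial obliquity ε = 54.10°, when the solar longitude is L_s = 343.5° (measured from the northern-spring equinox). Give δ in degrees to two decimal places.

sin δ = sin ε · sin L_s = sin 54.10° × sin 343.5° = -0.230064.
δ = arcsin(-0.230064) = -13.30°.

δ = -13.30°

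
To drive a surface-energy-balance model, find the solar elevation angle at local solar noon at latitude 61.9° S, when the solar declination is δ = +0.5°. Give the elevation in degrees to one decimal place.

27.6°

At local noon the hour angle is zero, so the zenith angle equals |φ − δ| = |-61.9° − (+0.500°)| = 62.400°.
Elevation = 90° − 62.400° = 27.6°.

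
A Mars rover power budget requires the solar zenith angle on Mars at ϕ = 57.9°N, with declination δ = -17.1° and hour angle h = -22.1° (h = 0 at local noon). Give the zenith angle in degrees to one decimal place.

θ_z = 77.2°

cos θ_z = sin ϕ sin δ + cos ϕ cos δ cos h = -0.249088 + 0.470590 = 0.221502.
θ_z = arccos(0.221502) = 77.2°.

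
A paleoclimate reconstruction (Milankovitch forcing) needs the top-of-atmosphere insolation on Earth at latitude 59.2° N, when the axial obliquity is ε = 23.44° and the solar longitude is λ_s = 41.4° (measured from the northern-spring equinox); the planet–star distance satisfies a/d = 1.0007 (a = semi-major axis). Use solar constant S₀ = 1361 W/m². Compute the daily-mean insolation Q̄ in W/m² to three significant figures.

Solar declination: sin δ = sin ε · sin λ_s = sin 23.44° × sin 41.4° = 0.26306, so δ = +15.252°.
cos H₀ = −tan(+59.2°) tan(+15.252°) = -0.4574, H₀ = 2.0459 rad.
Bracket: H₀ sin φ sin δ + cos φ cos δ sin H₀ = 2.0459×0.85896×0.26306 + 0.51204×0.96478×0.88926 = 0.462288 + 0.439300 = 0.901588.
Inverse-square distance factor (a/d)² = 1.0007² = 1.001400.
Q̄ = (S₀/π) × 1.001400 × [bracket] = (1361/π) × 1.001400 × 0.901588 = 391.1 W/m².

Q̄ ≈ 391 W/m²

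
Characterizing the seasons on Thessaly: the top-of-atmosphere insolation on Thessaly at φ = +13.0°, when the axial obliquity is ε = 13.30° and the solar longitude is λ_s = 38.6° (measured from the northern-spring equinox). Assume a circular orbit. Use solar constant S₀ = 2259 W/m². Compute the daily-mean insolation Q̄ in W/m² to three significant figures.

Q̄ ≈ 730 W/m²

Solar declination: sin δ = sin ε · sin λ_s = sin 13.30° × sin 38.6° = 0.14352, so δ = +8.252°.
cos H₀ = −tan(+13.0°) tan(+8.252°) = -0.0335, H₀ = 1.6043 rad.
Bracket: H₀ sin φ sin δ + cos φ cos δ sin H₀ = 1.6043×0.22495×0.14352 + 0.97437×0.98965×0.99944 = 0.051795 + 0.963745 = 1.015540.
Q̄ = (S₀/π) × [bracket] = (2259/π) × 1.015540 = 730.2 W/m².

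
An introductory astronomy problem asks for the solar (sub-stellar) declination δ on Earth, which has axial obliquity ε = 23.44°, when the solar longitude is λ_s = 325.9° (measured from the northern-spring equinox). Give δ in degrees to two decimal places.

sin δ = sin ε · sin λ_s = sin 23.44° × sin 325.9° = -0.223016.
δ = arcsin(-0.223016) = -12.89°.

δ = -12.89°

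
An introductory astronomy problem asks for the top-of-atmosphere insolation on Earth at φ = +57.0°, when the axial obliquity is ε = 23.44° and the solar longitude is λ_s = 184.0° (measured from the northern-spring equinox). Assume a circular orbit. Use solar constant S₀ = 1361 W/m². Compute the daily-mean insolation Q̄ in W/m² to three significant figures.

Q̄ ≈ 220 W/m²

Solar declination: sin δ = sin ε · sin λ_s = sin 23.44° × sin 184.0° = -0.02775, so δ = -1.590°.
cos H₀ = −tan(+57.0°) tan(-1.590°) = 0.0427, H₀ = 1.5280 rad.
Bracket: H₀ sin φ sin δ + cos φ cos δ sin H₀ = 1.5280×0.83867×-0.02775 + 0.54464×0.99961×0.99909 = -0.035561 + 0.543932 = 0.508371.
Q̄ = (S₀/π) × [bracket] = (1361/π) × 0.508371 = 220.2 W/m².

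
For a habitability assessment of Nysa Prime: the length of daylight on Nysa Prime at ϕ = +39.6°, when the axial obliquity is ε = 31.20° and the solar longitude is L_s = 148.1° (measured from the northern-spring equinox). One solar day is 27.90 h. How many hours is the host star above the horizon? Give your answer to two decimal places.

16.06 h

Solar declination: sin δ = sin ε · sin L_s = sin 31.20° × sin 148.1° = 0.27375, so δ = +15.887°.
cos h₀ = −tan ϕ · tan δ = −tan(+39.6°) × tan(+15.887°) = -0.2355, so h₀ = 1.8085 rad = 103.62°.
Daylight = 2h₀/(2π) × 27.90 h = (1.8085/π) × 27.90 = 16.06 h.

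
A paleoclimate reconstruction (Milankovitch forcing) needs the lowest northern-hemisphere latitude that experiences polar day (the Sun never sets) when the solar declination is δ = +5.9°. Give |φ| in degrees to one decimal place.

|φ| = 84.1°

Polar day requires cos H₀ = −tan φ tan δ ≤ −1, i.e. tan φ tan δ ≥ 1.
The boundary is |tan φ| · |tan δ| = 1, so |φ| = 90° − |δ| = 90° − 5.9° = 84.1° in the northern hemisphere.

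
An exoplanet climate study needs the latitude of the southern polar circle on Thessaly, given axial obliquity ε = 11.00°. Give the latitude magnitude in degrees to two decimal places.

The polar circle is the lowest latitude that experiences at least one full rotation of continuous darkness at the northern-summer solstice; it lies at |φ| = 90° − ε = 90° − 11.00° = 79.00°.

79.00°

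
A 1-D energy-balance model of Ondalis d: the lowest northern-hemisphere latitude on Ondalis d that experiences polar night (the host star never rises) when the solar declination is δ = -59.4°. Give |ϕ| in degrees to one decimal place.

Polar night requires cos h₀ = −tan ϕ tan δ ≥ 1, i.e. tan ϕ tan δ ≤ −1.
The boundary is |tan ϕ| · |tan δ| = 1, so |ϕ| = 90° − |δ| = 90° − 59.4° = 30.6° in the northern hemisphere.

|ϕ| = 30.6°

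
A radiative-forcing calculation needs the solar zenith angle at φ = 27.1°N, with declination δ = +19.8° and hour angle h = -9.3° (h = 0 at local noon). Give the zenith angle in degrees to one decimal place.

θ_z = 11.2°

cos θ_z = sin φ sin δ + cos φ cos δ cos h = 0.154310 + 0.826575 = 0.980885.
θ_z = arccos(0.980885) = 11.2°.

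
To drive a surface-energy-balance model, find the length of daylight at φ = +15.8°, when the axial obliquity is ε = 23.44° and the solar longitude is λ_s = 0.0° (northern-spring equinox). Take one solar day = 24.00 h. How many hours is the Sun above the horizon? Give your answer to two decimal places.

12.00 h

Solar declination: sin δ = sin ε · sin λ_s = sin 23.44° × sin 0.0° = 0.00000, so δ = +0.000°.
cos H₀ = −tan φ · tan δ = −tan(+15.8°) × tan(+0.000°) = -0.0000, so H₀ = 1.5708 rad = 90.00°.
Daylight = 2H₀/(2π) × 24.00 h = (1.5708/π) × 24.00 = 12.00 h.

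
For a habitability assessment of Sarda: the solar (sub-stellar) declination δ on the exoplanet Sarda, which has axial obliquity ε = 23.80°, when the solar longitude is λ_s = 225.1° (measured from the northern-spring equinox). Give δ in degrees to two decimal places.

sin δ = sin ε · sin λ_s = sin 23.80° × sin 225.1° = -0.285847.
δ = arcsin(-0.285847) = -16.61°.

δ = -16.61°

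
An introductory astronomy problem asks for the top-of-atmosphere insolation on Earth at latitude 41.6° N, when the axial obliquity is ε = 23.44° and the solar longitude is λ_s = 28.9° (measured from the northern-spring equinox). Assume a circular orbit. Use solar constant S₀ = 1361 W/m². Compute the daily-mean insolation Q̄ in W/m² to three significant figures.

Q̄ ≈ 410 W/m²

Solar declination: sin δ = sin ε · sin λ_s = sin 23.44° × sin 28.9° = 0.19224, so δ = +11.084°.
cos H₀ = −tan(+41.6°) tan(+11.084°) = -0.1739, H₀ = 1.7456 rad.
Bracket: H₀ sin φ sin δ + cos φ cos δ sin H₀ = 1.7456×0.66393×0.19224 + 0.74780×0.98135×0.98476 = 0.222798 + 0.722670 = 0.945468.
Q̄ = (S₀/π) × [bracket] = (1361/π) × 0.945468 = 409.6 W/m².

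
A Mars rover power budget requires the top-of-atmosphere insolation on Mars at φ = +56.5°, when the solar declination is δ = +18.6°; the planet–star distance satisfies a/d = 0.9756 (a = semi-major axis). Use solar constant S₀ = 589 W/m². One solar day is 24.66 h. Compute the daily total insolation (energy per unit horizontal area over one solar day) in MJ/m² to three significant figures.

cos H₀ = −tan(+56.5°) tan(+18.600°) = -0.5085, H₀ = 2.1042 rad.
Bracket: H₀ sin φ sin δ + cos φ cos δ sin H₀ = 2.1042×0.83389×0.31896 + 0.55194×0.94777×0.86109 = 0.559670 + 0.450447 = 1.010117.
Inverse-square distance factor (a/d)² = 0.9756² = 0.951795.
Q̄ = (S₀/π) × 0.951795 × [bracket] = (589/π) × 0.951795 × 1.010117 = 180.25 W/m².
Daily total = Q̄ × 24.66 h × 3600 s/h = 180.25 × 24.66 × 3600 / 10⁶ = 16.00 MJ/m².

16.0 MJ/m²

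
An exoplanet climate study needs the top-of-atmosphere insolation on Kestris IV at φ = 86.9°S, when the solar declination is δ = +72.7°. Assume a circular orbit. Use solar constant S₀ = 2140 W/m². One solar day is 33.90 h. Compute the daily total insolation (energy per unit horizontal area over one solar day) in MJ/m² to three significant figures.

cos H₀ = −tan(-86.9°) tan(+72.700°) = 59.2826 ≥ 1 ⇒ polar night, H₀ = 0 and Q̄ = 0.
Daily total = Q̄ × 33.90 h × 3600 s/h = 0.00 MJ/m².

0.00 MJ/m²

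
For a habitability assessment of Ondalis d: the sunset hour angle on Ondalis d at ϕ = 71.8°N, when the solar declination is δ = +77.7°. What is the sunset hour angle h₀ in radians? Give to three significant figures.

h₀ = 3.14 rad

Sunrise equation: cos h₀ = −tan ϕ · tan δ = -13.9497 ≤ −1, so the host star never sets (polar day) and h₀ = π.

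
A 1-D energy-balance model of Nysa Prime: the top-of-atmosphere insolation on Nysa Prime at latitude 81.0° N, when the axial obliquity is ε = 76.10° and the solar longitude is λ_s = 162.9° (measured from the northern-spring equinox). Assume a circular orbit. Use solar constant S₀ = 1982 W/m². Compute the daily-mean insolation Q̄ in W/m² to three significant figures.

Q̄ ≈ 559 W/m²

Solar declination: sin δ = sin ε · sin λ_s = sin 76.10° × sin 162.9° = 0.28543, so δ = +16.585°.
cos H₀ = −tan(+81.0°) tan(+16.585°) = -1.8804 ≤ −1 ⇒ polar day, H₀ = π.
Bracket: H₀ sin φ sin δ + cos φ cos δ sin H₀ = 3.1416×0.98769×0.28543 + 0.15643×0.95840×0.00000 = 0.885668 + 0.000000 = 0.885668.
Q̄ = (S₀/π) × [bracket] = (1982/π) × 0.885668 = 558.8 W/m².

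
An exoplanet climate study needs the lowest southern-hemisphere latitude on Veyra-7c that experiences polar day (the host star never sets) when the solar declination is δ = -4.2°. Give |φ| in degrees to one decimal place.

|φ| = 85.8°

Polar day requires cos H₀ = −tan φ tan δ ≤ −1, i.e. tan φ tan δ ≥ 1.
The boundary is |tan φ| · |tan δ| = 1, so |φ| = 90° − |δ| = 90° − 4.2° = 85.8° in the southern hemisphere.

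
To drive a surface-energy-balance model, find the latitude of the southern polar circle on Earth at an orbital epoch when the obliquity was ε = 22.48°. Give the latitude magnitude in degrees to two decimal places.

67.52°

The polar circle is the lowest latitude that experiences at least one full rotation of continuous darkness at the northern-summer solstice; it lies at |ϕ| = 90° − ε = 90° − 22.48° = 67.52°.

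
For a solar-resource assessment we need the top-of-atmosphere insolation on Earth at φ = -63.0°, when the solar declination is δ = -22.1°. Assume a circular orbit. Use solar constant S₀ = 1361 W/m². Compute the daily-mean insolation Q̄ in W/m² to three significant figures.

Q̄ ≈ 472 W/m²

cos H₀ = −tan(-63.0°) tan(-22.100°) = -0.7969, H₀ = 2.4930 rad.
Bracket: H₀ sin φ sin δ + cos φ cos δ sin H₀ = 2.4930×-0.89101×-0.37622 + 0.45399×0.92653×0.60407 = 0.835693 + 0.254093 = 1.089786.
Q̄ = (S₀/π) × [bracket] = (1361/π) × 1.089786 = 472.1 W/m².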